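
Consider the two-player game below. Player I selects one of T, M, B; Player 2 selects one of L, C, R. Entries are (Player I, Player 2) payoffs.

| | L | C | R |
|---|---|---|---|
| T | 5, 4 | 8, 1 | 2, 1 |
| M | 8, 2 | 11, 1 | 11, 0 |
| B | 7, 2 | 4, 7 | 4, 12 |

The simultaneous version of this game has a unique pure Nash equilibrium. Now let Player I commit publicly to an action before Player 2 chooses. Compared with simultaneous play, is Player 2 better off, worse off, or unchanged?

Backward induction with Player I moving first.
- T → Player 2 plays L (best of 4, 1, 1); Player I gets 5.
- M → Player 2 plays L (best of 2, 1, 0); Player I gets 8.
- B → Player 2 plays R (best of 2, 7, 12); Player I gets 4.
Maximizing over 5, 8, 4, Player I chooses M. Subgame-perfect outcome: (M, L) with payoffs (8, 2).
Under simultaneous play:
Player I's best replies: L→M; C→M; R→M.
Player 2's best replies: T→L; M→L; B→R.
Only (M, L) has each player best-responding; Nash payoffs (8, 2).
Player 2 earns 2 sequentially versus 2 at the Nash outcome: unchanged.

unchanged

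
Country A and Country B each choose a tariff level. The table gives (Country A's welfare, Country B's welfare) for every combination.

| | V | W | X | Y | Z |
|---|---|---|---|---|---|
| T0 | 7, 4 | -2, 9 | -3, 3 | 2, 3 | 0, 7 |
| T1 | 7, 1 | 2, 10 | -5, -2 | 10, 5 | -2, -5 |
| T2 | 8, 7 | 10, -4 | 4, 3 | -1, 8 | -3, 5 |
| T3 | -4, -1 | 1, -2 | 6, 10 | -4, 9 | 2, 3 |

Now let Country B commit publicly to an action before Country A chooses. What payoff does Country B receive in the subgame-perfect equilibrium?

Work backward from Country A's decision.
- V: BR = T2, leader payoff 7.
- W: BR = T2, leader payoff -4.
- X: BR = T3, leader payoff 10.
- Y: BR = T1, leader payoff 5.
- Z: BR = T3, leader payoff 3.
Among 7, -4, 10, 5, 3, the best is 10 at X. Subgame-perfect outcome: (T3, X) with payoffs (6, 10).

10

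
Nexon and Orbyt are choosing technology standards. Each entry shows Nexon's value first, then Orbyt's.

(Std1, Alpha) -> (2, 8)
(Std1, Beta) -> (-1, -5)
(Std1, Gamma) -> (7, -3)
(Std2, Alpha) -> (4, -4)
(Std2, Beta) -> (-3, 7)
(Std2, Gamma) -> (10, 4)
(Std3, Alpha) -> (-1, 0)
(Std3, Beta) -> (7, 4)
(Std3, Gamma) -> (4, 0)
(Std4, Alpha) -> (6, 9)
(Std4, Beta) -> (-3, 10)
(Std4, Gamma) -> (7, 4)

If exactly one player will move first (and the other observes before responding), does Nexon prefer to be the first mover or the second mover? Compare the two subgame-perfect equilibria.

first

If Nexon leads: Orbyt's best replies are Std1→Alpha, Std2→Beta, Std3→Beta, Std4→Beta; Nexon's induced payoffs 2, -3, 7, -3; outcome (Std3, Beta), payoffs (7, 4).
If Orbyt leads: Nexon's best replies are Alpha→Std4, Beta→Std3, Gamma→Std2; Orbyt's induced payoffs 9, 4, 4; outcome (Std4, Alpha), payoffs (6, 9).
Nexon gets 7 moving first and 6 moving second, so Nexon prefers to move first.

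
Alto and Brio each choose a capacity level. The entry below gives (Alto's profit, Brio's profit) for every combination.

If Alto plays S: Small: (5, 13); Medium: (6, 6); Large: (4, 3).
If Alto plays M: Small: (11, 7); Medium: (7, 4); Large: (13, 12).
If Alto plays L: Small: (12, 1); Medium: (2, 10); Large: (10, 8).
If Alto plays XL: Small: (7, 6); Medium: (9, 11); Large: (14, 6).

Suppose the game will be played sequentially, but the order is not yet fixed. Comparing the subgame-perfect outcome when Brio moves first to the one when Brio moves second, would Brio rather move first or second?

second

If Alto leads: Brio's best replies are S→Small, M→Large, L→Medium, XL→Medium; Alto's induced payoffs 5, 13, 2, 9; outcome (M, Large), payoffs (13, 12).
If Brio leads: Alto's best replies are Small→L, Medium→XL, Large→XL; Brio's induced payoffs 1, 11, 6; outcome (XL, Medium), payoffs (9, 11).
Brio gets 11 moving first and 12 moving second, so Brio prefers to move second.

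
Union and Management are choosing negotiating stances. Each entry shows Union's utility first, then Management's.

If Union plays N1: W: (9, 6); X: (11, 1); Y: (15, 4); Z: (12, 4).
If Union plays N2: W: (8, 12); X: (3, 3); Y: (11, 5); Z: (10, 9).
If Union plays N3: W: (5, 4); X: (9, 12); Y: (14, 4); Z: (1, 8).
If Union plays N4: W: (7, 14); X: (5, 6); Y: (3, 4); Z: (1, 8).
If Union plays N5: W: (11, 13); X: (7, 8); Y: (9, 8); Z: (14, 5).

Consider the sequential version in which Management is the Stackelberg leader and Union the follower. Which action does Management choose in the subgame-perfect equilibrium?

W

Solve by backward induction (Management leads).
- W: BR = N5, leader payoff 13.
- X: BR = N1, leader payoff 1.
- Y: BR = N1, leader payoff 4.
- Z: BR = N5, leader payoff 5.
Management's induced payoffs are 13, 1, 4, 5, so Management commits to W. Subgame-perfect outcome: (N5, W) with payoffs (11, 13).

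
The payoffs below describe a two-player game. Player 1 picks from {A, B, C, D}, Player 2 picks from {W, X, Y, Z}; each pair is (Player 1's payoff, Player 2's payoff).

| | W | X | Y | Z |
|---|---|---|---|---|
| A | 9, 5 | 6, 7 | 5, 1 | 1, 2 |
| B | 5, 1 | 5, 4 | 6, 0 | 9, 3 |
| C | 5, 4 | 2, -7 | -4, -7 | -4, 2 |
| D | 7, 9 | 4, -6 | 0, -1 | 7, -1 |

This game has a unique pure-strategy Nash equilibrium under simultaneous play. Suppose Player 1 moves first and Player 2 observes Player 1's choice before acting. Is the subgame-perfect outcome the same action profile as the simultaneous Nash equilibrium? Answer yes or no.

no

Work backward from Player 2's decision.
- A: Player 2 compares 5, 7, 1, 2 and picks X; Player 1 would get 6.
- B: Player 2 compares 1, 4, 0, 3 and picks X; Player 1 would get 5.
- C: Player 2 compares 4, -7, -7, 2 and picks W; Player 1 would get 5.
- D: Player 2 compares 9, -6, -1, -1 and picks W; Player 1 would get 7.
Maximizing over 6, 5, 5, 7, Player 1 chooses D. Subgame-perfect outcome: (D, W) with payoffs (7, 9).
For the simultaneous game, intersect best replies.
Player 1's best replies: W→A; X→A; Y→B; Z→B.
Player 2's best replies: A→X; B→X; C→W; D→W.
The unique mutual best reply is (A, X), giving (6, 7).
Sequential outcome (D, W) differs from the Nash profile (A, X).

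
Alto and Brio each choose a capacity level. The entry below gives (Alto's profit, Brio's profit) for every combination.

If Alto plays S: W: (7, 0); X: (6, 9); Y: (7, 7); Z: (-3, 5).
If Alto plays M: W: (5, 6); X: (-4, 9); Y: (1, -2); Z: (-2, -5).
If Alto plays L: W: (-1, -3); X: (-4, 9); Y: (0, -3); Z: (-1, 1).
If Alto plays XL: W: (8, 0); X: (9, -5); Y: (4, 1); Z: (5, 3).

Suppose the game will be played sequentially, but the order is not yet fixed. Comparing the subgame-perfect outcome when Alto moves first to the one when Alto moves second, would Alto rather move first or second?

second

If Alto leads: Brio's best replies are S→X, M→X, L→X, XL→Z; Alto's induced payoffs 6, -4, -4, 5; outcome (S, X), payoffs (6, 9).
If Brio leads: Alto's best replies are W→XL, X→XL, Y→S, Z→XL; Brio's induced payoffs 0, -5, 7, 3; outcome (S, Y), payoffs (7, 7).
Alto gets 6 moving first and 7 moving second, so Alto prefers to move second.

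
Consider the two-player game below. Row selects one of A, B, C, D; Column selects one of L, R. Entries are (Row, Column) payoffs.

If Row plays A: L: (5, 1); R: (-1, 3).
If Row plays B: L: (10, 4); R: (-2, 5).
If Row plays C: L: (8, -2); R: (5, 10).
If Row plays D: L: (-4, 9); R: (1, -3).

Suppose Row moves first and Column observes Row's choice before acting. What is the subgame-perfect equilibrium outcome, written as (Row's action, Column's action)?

Solve by backward induction (Row leads).
- A: Column compares 1, 3 and picks R; Row would get -1.
- B: Column compares 4, 5 and picks R; Row would get -2.
- C: Column compares -2, 10 and picks R; Row would get 5.
- D: Column compares 9, -3 and picks L; Row would get -4.
Among -1, -2, 5, -4, the best is 5 at C. Subgame-perfect outcome: (C, R) with payoffs (5, 10).

(C, R)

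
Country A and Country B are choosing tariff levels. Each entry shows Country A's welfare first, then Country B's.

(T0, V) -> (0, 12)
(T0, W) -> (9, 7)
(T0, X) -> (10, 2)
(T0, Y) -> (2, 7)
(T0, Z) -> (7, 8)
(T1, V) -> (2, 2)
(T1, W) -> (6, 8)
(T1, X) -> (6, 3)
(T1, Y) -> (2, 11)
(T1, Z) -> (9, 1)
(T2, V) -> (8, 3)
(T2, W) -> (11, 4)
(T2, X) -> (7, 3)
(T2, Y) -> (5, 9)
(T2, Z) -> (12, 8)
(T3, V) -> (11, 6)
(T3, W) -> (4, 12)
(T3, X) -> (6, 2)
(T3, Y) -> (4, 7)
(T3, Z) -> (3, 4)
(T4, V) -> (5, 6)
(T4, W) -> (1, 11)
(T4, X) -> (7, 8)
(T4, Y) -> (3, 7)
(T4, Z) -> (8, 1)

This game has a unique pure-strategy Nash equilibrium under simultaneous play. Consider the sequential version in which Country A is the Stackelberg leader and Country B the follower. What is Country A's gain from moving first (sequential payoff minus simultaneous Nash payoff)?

Country B best-responds to each possible Country A move:
- T0: BR = V, leader payoff 0.
- T1: BR = Y, leader payoff 2.
- T2: BR = Y, leader payoff 5.
- T3: BR = W, leader payoff 4.
- T4: BR = W, leader payoff 1.
Maximizing over 0, 2, 5, 4, 1, Country A chooses T2. Subgame-perfect outcome: (T2, Y) with payoffs (5, 9).
For the simultaneous game, intersect best replies.
Country A's best replies: V→T3; W→T2; X→T0; Y→T2; Z→T2.
Country B's best replies: T0→V; T1→Y; T2→Y; T3→W; T4→W.
The unique mutual best reply is (T2, Y), giving (5, 9).
Country A's commitment gain: 5 − 5 = 0.

0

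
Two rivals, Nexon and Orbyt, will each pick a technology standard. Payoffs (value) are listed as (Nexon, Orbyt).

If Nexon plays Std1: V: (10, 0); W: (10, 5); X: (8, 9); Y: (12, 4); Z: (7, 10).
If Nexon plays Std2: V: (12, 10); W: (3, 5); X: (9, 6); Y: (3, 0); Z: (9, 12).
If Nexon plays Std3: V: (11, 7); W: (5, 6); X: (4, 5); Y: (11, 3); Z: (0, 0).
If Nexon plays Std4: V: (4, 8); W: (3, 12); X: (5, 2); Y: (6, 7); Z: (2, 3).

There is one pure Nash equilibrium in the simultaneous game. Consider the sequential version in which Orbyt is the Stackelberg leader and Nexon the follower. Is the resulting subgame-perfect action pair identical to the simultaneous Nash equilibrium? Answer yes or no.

Work backward from Nexon's decision.
- V: BR = Std2, leader payoff 10.
- W: BR = Std1, leader payoff 5.
- X: BR = Std2, leader payoff 6.
- Y: BR = Std1, leader payoff 4.
- Z: BR = Std2, leader payoff 12.
Among 10, 5, 6, 4, 12, the best is 12 at Z. Subgame-perfect outcome: (Std2, Z) with payoffs (9, 12).
Now find the simultaneous Nash equilibrium.
Nexon's best replies: V→Std2; W→Std1; X→Std2; Y→Std1; Z→Std2.
Orbyt's best replies: Std1→Z; Std2→Z; Std3→V; Std4→W.
Only (Std2, Z) has each player best-responding; Nash payoffs (9, 12).
Sequential outcome (Std2, Z) coincides with the Nash profile (Std2, Z).

yes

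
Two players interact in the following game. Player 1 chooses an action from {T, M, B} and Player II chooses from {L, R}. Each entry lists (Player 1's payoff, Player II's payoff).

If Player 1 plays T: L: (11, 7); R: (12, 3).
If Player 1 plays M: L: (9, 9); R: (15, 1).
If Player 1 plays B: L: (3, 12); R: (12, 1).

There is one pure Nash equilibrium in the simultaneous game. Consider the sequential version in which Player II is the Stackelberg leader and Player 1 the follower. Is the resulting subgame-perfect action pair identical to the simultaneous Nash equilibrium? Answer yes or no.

Player 1 best-responds to each possible Player II move:
- L → Player 1 plays T (best of 11, 9, 3); Player II gets 7.
- R → Player 1 plays M (best of 12, 15, 12); Player II gets 1.
Among 7, 1, the best is 7 at L. Subgame-perfect outcome: (T, L) with payoffs (11, 7).
Under simultaneous play:
Player 1's best replies: L→T; R→M.
Player II's best replies: T→L; M→L; B→L.
Only (T, L) has each player best-responding; Nash payoffs (11, 7).
Sequential outcome (T, L) coincides with the Nash profile (T, L).

yes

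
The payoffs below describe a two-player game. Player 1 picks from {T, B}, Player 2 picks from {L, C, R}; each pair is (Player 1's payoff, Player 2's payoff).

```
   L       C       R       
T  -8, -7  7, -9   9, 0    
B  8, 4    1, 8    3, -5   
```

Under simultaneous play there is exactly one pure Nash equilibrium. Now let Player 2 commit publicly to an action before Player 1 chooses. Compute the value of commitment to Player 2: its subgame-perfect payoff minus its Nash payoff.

Backward induction with Player 2 moving first.
- L → Player 1 plays B (best of -8, 8); Player 2 gets 4.
- C → Player 1 plays T (best of 7, 1); Player 2 gets -9.
- R → Player 1 plays T (best of 9, 3); Player 2 gets 0.
Among 4, -9, 0, the best is 4 at L. Subgame-perfect outcome: (B, L) with payoffs (8, 4).
Now find the simultaneous Nash equilibrium.
Player 1's best replies: L→B; C→T; R→T.
Player 2's best replies: T→R; B→C.
Only (T, R) has each player best-responding; Nash payoffs (9, 0).
Player 2's commitment gain: 4 − 0 = 4.

4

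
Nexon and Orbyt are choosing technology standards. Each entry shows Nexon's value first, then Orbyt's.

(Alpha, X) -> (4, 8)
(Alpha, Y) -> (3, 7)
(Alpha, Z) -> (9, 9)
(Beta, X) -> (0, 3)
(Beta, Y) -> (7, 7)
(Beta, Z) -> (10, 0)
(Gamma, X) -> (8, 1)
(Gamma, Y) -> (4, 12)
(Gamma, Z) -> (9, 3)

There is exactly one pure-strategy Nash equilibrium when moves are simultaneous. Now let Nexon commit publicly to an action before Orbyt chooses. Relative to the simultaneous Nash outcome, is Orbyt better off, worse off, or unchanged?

better off

Backward induction with Nexon moving first.
- Alpha: BR = Z, leader payoff 9.
- Beta: BR = Y, leader payoff 7.
- Gamma: BR = Y, leader payoff 4.
Nexon's induced payoffs are 9, 7, 4, so Nexon commits to Alpha. Subgame-perfect outcome: (Alpha, Z) with payoffs (9, 9).
Under simultaneous play:
Nexon's best replies: X→Gamma; Y→Beta; Z→Beta.
Orbyt's best replies: Alpha→Z; Beta→Y; Gamma→Y.
The unique mutual best reply is (Beta, Y), giving (7, 7).
Orbyt earns 9 sequentially versus 7 at the Nash outcome: better off.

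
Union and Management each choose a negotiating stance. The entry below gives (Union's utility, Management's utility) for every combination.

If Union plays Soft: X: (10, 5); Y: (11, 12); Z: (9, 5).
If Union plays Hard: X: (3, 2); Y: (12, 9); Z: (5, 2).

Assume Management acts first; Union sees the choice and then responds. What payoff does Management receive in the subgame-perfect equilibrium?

Solve by backward induction (Management leads).
- X → Union plays Soft (best of 10, 3); Management gets 5.
- Y → Union plays Hard (best of 11, 12); Management gets 9.
- Z → Union plays Soft (best of 9, 5); Management gets 5.
Among 5, 9, 5, the best is 9 at Y. Subgame-perfect outcome: (Hard, Y) with payoffs (12, 9).

9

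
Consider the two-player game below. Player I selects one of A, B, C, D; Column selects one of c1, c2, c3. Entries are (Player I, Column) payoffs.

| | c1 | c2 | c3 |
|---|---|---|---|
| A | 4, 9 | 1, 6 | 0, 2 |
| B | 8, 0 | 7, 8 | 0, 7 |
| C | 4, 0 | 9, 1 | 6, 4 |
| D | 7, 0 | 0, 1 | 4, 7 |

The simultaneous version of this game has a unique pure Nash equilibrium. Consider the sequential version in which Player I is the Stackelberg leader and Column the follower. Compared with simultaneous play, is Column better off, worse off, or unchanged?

better off

Column best-responds to each possible Player I move:
- A: BR = c1, leader payoff 4.
- B: BR = c2, leader payoff 7.
- C: BR = c3, leader payoff 6.
- D: BR = c3, leader payoff 4.
Maximizing over 4, 7, 6, 4, Player I chooses B. Subgame-perfect outcome: (B, c2) with payoffs (7, 8).
For the simultaneous game, intersect best replies.
Player I's best replies: c1→B; c2→C; c3→C.
Column's best replies: A→c1; B→c2; C→c3; D→c3.
Only (C, c3) has each player best-responding; Nash payoffs (6, 4).
Column earns 8 sequentially versus 4 at the Nash outcome: better off.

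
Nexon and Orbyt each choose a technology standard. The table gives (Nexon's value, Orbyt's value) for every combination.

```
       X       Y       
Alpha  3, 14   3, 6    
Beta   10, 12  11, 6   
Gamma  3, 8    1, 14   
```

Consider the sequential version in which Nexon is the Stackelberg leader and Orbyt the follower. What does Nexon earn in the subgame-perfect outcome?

Backward induction with Nexon moving first.
- Alpha: Orbyt compares 14, 6 and picks X; Nexon would get 3.
- Beta: Orbyt compares 12, 6 and picks X; Nexon would get 10.
- Gamma: Orbyt compares 8, 14 and picks Y; Nexon would get 1.
Maximizing over 3, 10, 1, Nexon chooses Beta. Subgame-perfect outcome: (Beta, X) with payoffs (10, 12).

10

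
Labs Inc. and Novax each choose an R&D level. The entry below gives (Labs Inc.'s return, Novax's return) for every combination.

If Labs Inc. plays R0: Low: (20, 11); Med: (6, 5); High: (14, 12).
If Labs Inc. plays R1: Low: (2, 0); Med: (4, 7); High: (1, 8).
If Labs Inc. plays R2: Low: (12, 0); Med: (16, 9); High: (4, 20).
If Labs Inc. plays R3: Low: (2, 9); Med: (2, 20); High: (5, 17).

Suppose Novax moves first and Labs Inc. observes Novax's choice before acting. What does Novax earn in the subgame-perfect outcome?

12

Labs Inc. best-responds to each possible Novax move:
- Low: Labs Inc. compares 20, 2, 12, 2 and picks R0; Novax would get 11.
- Med: Labs Inc. compares 6, 4, 16, 2 and picks R2; Novax would get 9.
- High: Labs Inc. compares 14, 1, 4, 5 and picks R0; Novax would get 12.
Maximizing over 11, 9, 12, Novax chooses High. Subgame-perfect outcome: (R0, High) with payoffs (14, 12).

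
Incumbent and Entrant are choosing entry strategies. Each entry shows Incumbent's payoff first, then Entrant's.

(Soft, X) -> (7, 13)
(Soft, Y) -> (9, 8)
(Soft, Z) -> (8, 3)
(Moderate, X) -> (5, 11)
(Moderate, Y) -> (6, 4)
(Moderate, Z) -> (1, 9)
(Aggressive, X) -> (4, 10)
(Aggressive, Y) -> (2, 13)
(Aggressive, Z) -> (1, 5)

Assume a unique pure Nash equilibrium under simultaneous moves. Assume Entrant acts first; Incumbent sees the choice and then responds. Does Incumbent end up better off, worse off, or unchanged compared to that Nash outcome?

unchanged

Incumbent best-responds to each possible Entrant move:
- X → Incumbent plays Soft (best of 7, 5, 4); Entrant gets 13.
- Y → Incumbent plays Soft (best of 9, 6, 2); Entrant gets 8.
- Z → Incumbent plays Soft (best of 8, 1, 1); Entrant gets 3.
Entrant's induced payoffs are 13, 8, 3, so Entrant commits to X. Subgame-perfect outcome: (Soft, X) with payoffs (7, 13).
Now find the simultaneous Nash equilibrium.
Incumbent's best replies: X→Soft; Y→Soft; Z→Soft.
Entrant's best replies: Soft→X; Moderate→X; Aggressive→Y.
The unique mutual best reply is (Soft, X), giving (7, 13).
Incumbent earns 7 sequentially versus 7 at the Nash outcome: unchanged.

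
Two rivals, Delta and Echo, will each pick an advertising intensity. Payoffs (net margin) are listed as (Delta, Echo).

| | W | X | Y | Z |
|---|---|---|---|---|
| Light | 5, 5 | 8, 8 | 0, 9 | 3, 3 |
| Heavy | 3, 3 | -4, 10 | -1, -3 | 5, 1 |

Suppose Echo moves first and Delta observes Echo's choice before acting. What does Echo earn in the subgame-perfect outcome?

Delta best-responds to each possible Echo move:
- W: BR = Light, leader payoff 5.
- X: BR = Light, leader payoff 8.
- Y: BR = Light, leader payoff 9.
- Z: BR = Heavy, leader payoff 1.
Echo's induced payoffs are 5, 8, 9, 1, so Echo commits to Y. Subgame-perfect outcome: (Light, Y) with payoffs (0, 9).

9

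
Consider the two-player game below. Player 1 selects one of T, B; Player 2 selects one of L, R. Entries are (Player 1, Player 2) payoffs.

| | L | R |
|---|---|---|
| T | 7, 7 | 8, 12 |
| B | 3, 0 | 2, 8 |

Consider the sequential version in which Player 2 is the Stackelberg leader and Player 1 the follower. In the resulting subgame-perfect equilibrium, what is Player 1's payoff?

8

Work backward from Player 1's decision.
- L → Player 1 plays T (best of 7, 3); Player 2 gets 7.
- R → Player 1 plays T (best of 8, 2); Player 2 gets 12.
Player 2's induced payoffs are 7, 12, so Player 2 commits to R. Subgame-perfect outcome: (T, R) with payoffs (8, 12).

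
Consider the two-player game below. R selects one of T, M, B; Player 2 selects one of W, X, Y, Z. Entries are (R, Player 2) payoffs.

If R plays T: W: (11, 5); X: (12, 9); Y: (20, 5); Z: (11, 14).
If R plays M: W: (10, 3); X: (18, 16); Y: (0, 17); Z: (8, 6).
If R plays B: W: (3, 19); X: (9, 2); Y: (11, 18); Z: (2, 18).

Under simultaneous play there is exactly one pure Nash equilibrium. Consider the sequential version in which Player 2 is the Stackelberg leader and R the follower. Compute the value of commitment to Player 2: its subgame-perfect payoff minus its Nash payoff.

2

Solve by backward induction (Player 2 leads).
- W: BR = T, leader payoff 5.
- X: BR = M, leader payoff 16.
- Y: BR = T, leader payoff 5.
- Z: BR = T, leader payoff 14.
Player 2's induced payoffs are 5, 16, 5, 14, so Player 2 commits to X. Subgame-perfect outcome: (M, X) with payoffs (18, 16).
For the simultaneous game, intersect best replies.
R's best replies: W→T; X→M; Y→T; Z→T.
Player 2's best replies: T→Z; M→Y; B→W.
The unique mutual best reply is (T, Z), giving (11, 14).
Player 2's commitment gain: 16 − 14 = 2.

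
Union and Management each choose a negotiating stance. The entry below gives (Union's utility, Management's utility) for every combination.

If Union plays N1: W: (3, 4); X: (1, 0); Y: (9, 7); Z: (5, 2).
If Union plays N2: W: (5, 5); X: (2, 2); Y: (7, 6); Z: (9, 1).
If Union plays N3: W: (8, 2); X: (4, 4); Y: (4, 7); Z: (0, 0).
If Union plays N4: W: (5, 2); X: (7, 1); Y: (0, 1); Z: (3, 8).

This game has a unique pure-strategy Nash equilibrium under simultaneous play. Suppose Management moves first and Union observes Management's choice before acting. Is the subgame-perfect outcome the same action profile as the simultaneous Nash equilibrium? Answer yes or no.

Solve by backward induction (Management leads).
- W: Union compares 3, 5, 8, 5 and picks N3; Management would get 2.
- X: Union compares 1, 2, 4, 7 and picks N4; Management would get 1.
- Y: Union compares 9, 7, 4, 0 and picks N1; Management would get 7.
- Z: Union compares 5, 9, 0, 3 and picks N2; Management would get 1.
Maximizing over 2, 1, 7, 1, Management chooses Y. Subgame-perfect outcome: (N1, Y) with payoffs (9, 7).
Under simultaneous play:
Union's best replies: W→N3; X→N4; Y→N1; Z→N2.
Management's best replies: N1→Y; N2→Y; N3→Y; N4→Z.
Only (N1, Y) has each player best-responding; Nash payoffs (9, 7).
Sequential outcome (N1, Y) coincides with the Nash profile (N1, Y).

yes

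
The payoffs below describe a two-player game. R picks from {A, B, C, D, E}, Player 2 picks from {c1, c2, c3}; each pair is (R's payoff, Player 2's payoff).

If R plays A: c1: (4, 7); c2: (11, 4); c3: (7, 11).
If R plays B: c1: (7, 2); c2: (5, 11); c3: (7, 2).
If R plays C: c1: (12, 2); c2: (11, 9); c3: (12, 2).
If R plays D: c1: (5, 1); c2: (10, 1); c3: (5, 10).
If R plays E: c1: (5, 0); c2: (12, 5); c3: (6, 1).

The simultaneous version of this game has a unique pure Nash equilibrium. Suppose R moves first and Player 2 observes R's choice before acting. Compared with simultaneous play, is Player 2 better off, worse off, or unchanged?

Player 2 best-responds to each possible R move:
- A: BR = c3, leader payoff 7.
- B: BR = c2, leader payoff 5.
- C: BR = c2, leader payoff 11.
- D: BR = c3, leader payoff 5.
- E: BR = c2, leader payoff 12.
R's induced payoffs are 7, 5, 11, 5, 12, so R commits to E. Subgame-perfect outcome: (E, c2) with payoffs (12, 5).
Now find the simultaneous Nash equilibrium.
R's best replies: c1→C; c2→E; c3→C.
Player 2's best replies: A→c3; B→c2; C→c2; D→c3; E→c2.
The unique mutual best reply is (E, c2), giving (12, 5).
Player 2 earns 5 sequentially versus 5 at the Nash outcome: unchanged.

unchanged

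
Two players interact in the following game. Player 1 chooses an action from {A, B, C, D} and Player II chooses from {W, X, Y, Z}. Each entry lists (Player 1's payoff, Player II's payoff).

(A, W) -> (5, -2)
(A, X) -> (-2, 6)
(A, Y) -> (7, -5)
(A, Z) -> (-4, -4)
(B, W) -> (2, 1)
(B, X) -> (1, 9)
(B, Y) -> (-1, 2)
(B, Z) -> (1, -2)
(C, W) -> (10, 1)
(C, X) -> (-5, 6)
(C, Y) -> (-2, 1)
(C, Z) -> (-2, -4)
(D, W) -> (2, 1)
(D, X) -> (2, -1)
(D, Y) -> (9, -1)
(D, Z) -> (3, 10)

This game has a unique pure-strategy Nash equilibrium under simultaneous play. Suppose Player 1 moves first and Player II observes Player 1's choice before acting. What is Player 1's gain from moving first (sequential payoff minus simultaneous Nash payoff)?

Player II best-responds to each possible Player 1 move:
- A → Player II plays X (best of -2, 6, -5, -4); Player 1 gets -2.
- B → Player II plays X (best of 1, 9, 2, -2); Player 1 gets 1.
- C → Player II plays X (best of 1, 6, 1, -4); Player 1 gets -5.
- D → Player II plays Z (best of 1, -1, -1, 10); Player 1 gets 3.
Maximizing over -2, 1, -5, 3, Player 1 chooses D. Subgame-perfect outcome: (D, Z) with payoffs (3, 10).
Under simultaneous play:
Player 1's best replies: W→C; X→D; Y→D; Z→D.
Player II's best replies: A→X; B→X; C→X; D→Z.
The unique mutual best reply is (D, Z), giving (3, 10).
Player 1's commitment gain: 3 − 3 = 0.

0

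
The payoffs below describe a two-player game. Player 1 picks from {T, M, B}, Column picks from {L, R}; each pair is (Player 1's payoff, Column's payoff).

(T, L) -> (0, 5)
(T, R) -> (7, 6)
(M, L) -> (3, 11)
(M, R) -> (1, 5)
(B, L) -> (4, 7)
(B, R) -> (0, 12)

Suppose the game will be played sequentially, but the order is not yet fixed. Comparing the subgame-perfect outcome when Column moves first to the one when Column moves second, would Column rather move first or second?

first

If Player 1 leads: Column's best replies are T→R, M→L, B→R; Player 1's induced payoffs 7, 3, 0; outcome (T, R), payoffs (7, 6).
If Column leads: Player 1's best replies are L→B, R→T; Column's induced payoffs 7, 6; outcome (B, L), payoffs (4, 7).
Column gets 7 moving first and 6 moving second, so Column prefers to move first.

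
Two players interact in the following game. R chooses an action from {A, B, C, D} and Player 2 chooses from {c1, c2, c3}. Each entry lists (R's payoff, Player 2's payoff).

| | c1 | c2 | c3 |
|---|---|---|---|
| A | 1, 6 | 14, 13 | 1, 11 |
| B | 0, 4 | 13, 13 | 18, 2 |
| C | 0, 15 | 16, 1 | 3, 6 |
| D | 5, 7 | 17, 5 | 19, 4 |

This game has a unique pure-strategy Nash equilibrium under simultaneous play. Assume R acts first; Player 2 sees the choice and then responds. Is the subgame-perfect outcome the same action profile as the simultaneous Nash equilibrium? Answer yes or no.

no

Solve by backward induction (R leads).
- A: BR = c2, leader payoff 14.
- B: BR = c2, leader payoff 13.
- C: BR = c1, leader payoff 0.
- D: BR = c1, leader payoff 5.
Maximizing over 14, 13, 0, 5, R chooses A. Subgame-perfect outcome: (A, c2) with payoffs (14, 13).
Under simultaneous play:
R's best replies: c1→D; c2→D; c3→D.
Player 2's best replies: A→c2; B→c2; C→c1; D→c1.
Only (D, c1) has each player best-responding; Nash payoffs (5, 7).
Sequential outcome (A, c2) differs from the Nash profile (D, c1).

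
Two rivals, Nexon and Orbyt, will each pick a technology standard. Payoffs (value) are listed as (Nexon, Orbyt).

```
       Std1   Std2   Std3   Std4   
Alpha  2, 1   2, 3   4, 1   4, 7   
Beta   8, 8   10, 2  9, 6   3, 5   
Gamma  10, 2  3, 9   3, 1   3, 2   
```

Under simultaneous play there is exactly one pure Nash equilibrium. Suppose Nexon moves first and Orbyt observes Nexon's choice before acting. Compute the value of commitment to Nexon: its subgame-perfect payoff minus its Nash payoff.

4

Backward induction with Nexon moving first.
- Alpha → Orbyt plays Std4 (best of 1, 3, 1, 7); Nexon gets 4.
- Beta → Orbyt plays Std1 (best of 8, 2, 6, 5); Nexon gets 8.
- Gamma → Orbyt plays Std2 (best of 2, 9, 1, 2); Nexon gets 3.
Maximizing over 4, 8, 3, Nexon chooses Beta. Subgame-perfect outcome: (Beta, Std1) with payoffs (8, 8).
For the simultaneous game, intersect best replies.
Nexon's best replies: Std1→Gamma; Std2→Beta; Std3→Beta; Std4→Alpha.
Orbyt's best replies: Alpha→Std4; Beta→Std1; Gamma→Std2.
Only (Alpha, Std4) has each player best-responding; Nash payoffs (4, 7).
Nexon's commitment gain: 8 − 4 = 4.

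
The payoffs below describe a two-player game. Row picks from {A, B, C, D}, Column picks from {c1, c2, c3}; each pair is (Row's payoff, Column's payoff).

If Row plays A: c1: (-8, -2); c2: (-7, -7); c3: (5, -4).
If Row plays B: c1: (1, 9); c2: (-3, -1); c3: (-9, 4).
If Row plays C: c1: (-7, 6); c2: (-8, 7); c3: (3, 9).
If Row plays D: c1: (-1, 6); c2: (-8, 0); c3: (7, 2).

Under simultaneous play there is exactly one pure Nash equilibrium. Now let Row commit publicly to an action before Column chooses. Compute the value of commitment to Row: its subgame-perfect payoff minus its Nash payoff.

2

Work backward from Column's decision.
- A: Column compares -2, -7, -4 and picks c1; Row would get -8.
- B: Column compares 9, -1, 4 and picks c1; Row would get 1.
- C: Column compares 6, 7, 9 and picks c3; Row would get 3.
- D: Column compares 6, 0, 2 and picks c1; Row would get -1.
Row's induced payoffs are -8, 1, 3, -1, so Row commits to C. Subgame-perfect outcome: (C, c3) with payoffs (3, 9).
For the simultaneous game, intersect best replies.
Row's best replies: c1→B; c2→B; c3→D.
Column's best replies: A→c1; B→c1; C→c3; D→c1.
Only (B, c1) has each player best-responding; Nash payoffs (1, 9).
Row's commitment gain: 3 − 1 = 2.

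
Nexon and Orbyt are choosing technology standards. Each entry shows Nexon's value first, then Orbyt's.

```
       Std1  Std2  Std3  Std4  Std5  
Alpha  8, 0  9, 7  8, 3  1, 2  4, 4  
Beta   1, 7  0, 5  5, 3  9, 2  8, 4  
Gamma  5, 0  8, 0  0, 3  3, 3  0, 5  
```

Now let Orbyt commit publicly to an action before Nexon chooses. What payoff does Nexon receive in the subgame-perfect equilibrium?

9

Nexon best-responds to each possible Orbyt move:
- Std1: Nexon compares 8, 1, 5 and picks Alpha; Orbyt would get 0.
- Std2: Nexon compares 9, 0, 8 and picks Alpha; Orbyt would get 7.
- Std3: Nexon compares 8, 5, 0 and picks Alpha; Orbyt would get 3.
- Std4: Nexon compares 1, 9, 3 and picks Beta; Orbyt would get 2.
- Std5: Nexon compares 4, 8, 0 and picks Beta; Orbyt would get 4.
Maximizing over 0, 7, 3, 2, 4, Orbyt chooses Std2. Subgame-perfect outcome: (Alpha, Std2) with payoffs (9, 7).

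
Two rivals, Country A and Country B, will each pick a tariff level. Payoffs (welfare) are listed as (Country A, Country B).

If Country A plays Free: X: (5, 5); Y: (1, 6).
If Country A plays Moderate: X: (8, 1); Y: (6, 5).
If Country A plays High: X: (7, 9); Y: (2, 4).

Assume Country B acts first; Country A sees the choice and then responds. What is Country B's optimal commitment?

Work backward from Country A's decision.
- X: Country A compares 5, 8, 7 and picks Moderate; Country B would get 1.
- Y: Country A compares 1, 6, 2 and picks Moderate; Country B would get 5.
Maximizing over 1, 5, Country B chooses Y. Subgame-perfect outcome: (Moderate, Y) with payoffs (6, 5).

Y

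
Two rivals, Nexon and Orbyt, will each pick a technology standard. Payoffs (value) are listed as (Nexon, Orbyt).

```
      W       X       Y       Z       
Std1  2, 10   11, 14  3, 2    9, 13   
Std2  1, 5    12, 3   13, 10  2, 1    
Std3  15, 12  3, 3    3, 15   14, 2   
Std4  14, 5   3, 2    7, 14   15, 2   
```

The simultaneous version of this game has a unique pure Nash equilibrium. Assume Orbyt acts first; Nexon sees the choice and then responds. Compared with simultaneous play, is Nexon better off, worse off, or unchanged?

better off

Nexon best-responds to each possible Orbyt move:
- W: Nexon compares 2, 1, 15, 14 and picks Std3; Orbyt would get 12.
- X: Nexon compares 11, 12, 3, 3 and picks Std2; Orbyt would get 3.
- Y: Nexon compares 3, 13, 3, 7 and picks Std2; Orbyt would get 10.
- Z: Nexon compares 9, 2, 14, 15 and picks Std4; Orbyt would get 2.
Among 12, 3, 10, 2, the best is 12 at W. Subgame-perfect outcome: (Std3, W) with payoffs (15, 12).
Now find the simultaneous Nash equilibrium.
Nexon's best replies: W→Std3; X→Std2; Y→Std2; Z→Std4.
Orbyt's best replies: Std1→X; Std2→Y; Std3→Y; Std4→Y.
Only (Std2, Y) has each player best-responding; Nash payoffs (13, 10).
Nexon earns 15 sequentially versus 13 at the Nash outcome: better off.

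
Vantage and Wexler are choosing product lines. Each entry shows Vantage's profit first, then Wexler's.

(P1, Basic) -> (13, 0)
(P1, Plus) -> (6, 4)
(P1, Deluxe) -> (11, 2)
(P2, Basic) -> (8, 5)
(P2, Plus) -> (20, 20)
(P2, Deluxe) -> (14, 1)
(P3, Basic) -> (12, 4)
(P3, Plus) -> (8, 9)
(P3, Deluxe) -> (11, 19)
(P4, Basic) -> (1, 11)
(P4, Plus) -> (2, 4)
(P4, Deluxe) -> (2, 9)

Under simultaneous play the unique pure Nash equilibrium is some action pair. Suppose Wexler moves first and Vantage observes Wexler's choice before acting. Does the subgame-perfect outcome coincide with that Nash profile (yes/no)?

yes

Backward induction with Wexler moving first.
- Basic → Vantage plays P1 (best of 13, 8, 12, 1); Wexler gets 0.
- Plus → Vantage plays P2 (best of 6, 20, 8, 2); Wexler gets 20.
- Deluxe → Vantage plays P2 (best of 11, 14, 11, 2); Wexler gets 1.
Maximizing over 0, 20, 1, Wexler chooses Plus. Subgame-perfect outcome: (P2, Plus) with payoffs (20, 20).
Under simultaneous play:
Vantage's best replies: Basic→P1; Plus→P2; Deluxe→P2.
Wexler's best replies: P1→Plus; P2→Plus; P3→Deluxe; P4→Basic.
Only (P2, Plus) has each player best-responding; Nash payoffs (20, 20).
Sequential outcome (P2, Plus) coincides with the Nash profile (P2, Plus).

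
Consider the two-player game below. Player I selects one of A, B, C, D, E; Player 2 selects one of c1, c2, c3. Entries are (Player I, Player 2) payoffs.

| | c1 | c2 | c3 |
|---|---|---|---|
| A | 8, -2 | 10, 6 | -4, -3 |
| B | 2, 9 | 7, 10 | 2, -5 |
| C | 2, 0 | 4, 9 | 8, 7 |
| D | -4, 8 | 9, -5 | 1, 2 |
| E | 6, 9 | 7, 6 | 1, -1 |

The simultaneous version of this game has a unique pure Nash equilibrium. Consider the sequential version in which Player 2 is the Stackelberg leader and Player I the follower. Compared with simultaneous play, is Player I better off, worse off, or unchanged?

worse off

Solve by backward induction (Player 2 leads).
- c1: Player I compares 8, 2, 2, -4, 6 and picks A; Player 2 would get -2.
- c2: Player I compares 10, 7, 4, 9, 7 and picks A; Player 2 would get 6.
- c3: Player I compares -4, 2, 8, 1, 1 and picks C; Player 2 would get 7.
Among -2, 6, 7, the best is 7 at c3. Subgame-perfect outcome: (C, c3) with payoffs (8, 7).
Under simultaneous play:
Player I's best replies: c1→A; c2→A; c3→C.
Player 2's best replies: A→c2; B→c2; C→c2; D→c1; E→c1.
The unique mutual best reply is (A, c2), giving (10, 6).
Player I earns 8 sequentially versus 10 at the Nash outcome: worse off.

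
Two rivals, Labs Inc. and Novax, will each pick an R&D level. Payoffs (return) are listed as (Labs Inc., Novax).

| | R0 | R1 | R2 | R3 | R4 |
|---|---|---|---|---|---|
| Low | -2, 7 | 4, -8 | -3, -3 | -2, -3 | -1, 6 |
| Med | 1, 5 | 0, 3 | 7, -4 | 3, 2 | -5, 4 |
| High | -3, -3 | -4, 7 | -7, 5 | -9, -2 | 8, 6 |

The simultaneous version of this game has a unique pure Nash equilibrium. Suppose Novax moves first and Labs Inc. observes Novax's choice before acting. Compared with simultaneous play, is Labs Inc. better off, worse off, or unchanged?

Backward induction with Novax moving first.
- R0 → Labs Inc. plays Med (best of -2, 1, -3); Novax gets 5.
- R1 → Labs Inc. plays Low (best of 4, 0, -4); Novax gets -8.
- R2 → Labs Inc. plays Med (best of -3, 7, -7); Novax gets -4.
- R3 → Labs Inc. plays Med (best of -2, 3, -9); Novax gets 2.
- R4 → Labs Inc. plays High (best of -1, -5, 8); Novax gets 6.
Novax's induced payoffs are 5, -8, -4, 2, 6, so Novax commits to R4. Subgame-perfect outcome: (High, R4) with payoffs (8, 6).
For the simultaneous game, intersect best replies.
Labs Inc.'s best replies: R0→Med; R1→Low; R2→Med; R3→Med; R4→High.
Novax's best replies: Low→R0; Med→R0; High→R1.
Only (Med, R0) has each player best-responding; Nash payoffs (1, 5).
Labs Inc. earns 8 sequentially versus 1 at the Nash outcome: better off.

better off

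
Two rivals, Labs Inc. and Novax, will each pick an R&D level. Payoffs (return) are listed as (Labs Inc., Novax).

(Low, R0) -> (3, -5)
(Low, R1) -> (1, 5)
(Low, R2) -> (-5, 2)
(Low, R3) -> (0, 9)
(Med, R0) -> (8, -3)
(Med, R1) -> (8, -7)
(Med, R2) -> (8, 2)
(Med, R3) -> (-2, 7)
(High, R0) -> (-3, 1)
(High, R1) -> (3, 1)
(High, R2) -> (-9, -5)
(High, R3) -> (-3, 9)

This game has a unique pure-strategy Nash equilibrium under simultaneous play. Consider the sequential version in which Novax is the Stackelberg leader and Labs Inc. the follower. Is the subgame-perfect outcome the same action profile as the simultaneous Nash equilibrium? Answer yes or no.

Labs Inc. best-responds to each possible Novax move:
- R0: BR = Med, leader payoff -3.
- R1: BR = Med, leader payoff -7.
- R2: BR = Med, leader payoff 2.
- R3: BR = Low, leader payoff 9.
Maximizing over -3, -7, 2, 9, Novax chooses R3. Subgame-perfect outcome: (Low, R3) with payoffs (0, 9).
Now find the simultaneous Nash equilibrium.
Labs Inc.'s best replies: R0→Med; R1→Med; R2→Med; R3→Low.
Novax's best replies: Low→R3; Med→R3; High→R3.
The unique mutual best reply is (Low, R3), giving (0, 9).
Sequential outcome (Low, R3) coincides with the Nash profile (Low, R3).

yes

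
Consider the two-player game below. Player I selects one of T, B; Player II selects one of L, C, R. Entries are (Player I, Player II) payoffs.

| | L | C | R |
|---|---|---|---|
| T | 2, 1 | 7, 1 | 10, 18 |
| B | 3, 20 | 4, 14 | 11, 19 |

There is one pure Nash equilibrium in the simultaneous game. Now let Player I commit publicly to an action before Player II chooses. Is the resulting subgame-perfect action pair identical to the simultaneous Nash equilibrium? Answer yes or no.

Solve by backward induction (Player I leads).
- T → Player II plays R (best of 1, 1, 18); Player I gets 10.
- B → Player II plays L (best of 20, 14, 19); Player I gets 3.
Among 10, 3, the best is 10 at T. Subgame-perfect outcome: (T, R) with payoffs (10, 18).
For the simultaneous game, intersect best replies.
Player I's best replies: L→B; C→T; R→B.
Player II's best replies: T→R; B→L.
Only (B, L) has each player best-responding; Nash payoffs (3, 20).
Sequential outcome (T, R) differs from the Nash profile (B, L).

no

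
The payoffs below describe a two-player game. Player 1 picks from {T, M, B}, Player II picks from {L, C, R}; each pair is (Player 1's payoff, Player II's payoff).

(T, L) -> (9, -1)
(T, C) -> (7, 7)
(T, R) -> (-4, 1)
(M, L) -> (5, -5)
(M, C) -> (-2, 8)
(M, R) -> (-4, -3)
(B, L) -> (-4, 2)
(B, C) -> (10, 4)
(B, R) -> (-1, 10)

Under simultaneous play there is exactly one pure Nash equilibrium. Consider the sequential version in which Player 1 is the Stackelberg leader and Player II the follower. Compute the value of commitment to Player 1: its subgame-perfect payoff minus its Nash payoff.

Player II best-responds to each possible Player 1 move:
- T: Player II compares -1, 7, 1 and picks C; Player 1 would get 7.
- M: Player II compares -5, 8, -3 and picks C; Player 1 would get -2.
- B: Player II compares 2, 4, 10 and picks R; Player 1 would get -1.
Maximizing over 7, -2, -1, Player 1 chooses T. Subgame-perfect outcome: (T, C) with payoffs (7, 7).
Now find the simultaneous Nash equilibrium.
Player 1's best replies: L→T; C→B; R→B.
Player II's best replies: T→C; M→C; B→R.
Only (B, R) has each player best-responding; Nash payoffs (-1, 10).
Player 1's commitment gain: 7 − -1 = 8.

8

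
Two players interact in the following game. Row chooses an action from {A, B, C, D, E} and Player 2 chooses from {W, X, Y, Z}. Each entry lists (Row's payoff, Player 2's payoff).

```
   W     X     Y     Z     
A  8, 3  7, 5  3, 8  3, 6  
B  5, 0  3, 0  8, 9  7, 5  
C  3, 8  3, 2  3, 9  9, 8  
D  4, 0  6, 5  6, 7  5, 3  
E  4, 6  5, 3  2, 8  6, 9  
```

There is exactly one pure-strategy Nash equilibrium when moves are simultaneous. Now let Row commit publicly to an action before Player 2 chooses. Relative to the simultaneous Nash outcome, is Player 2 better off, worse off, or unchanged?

Backward induction with Row moving first.
- A → Player 2 plays Y (best of 3, 5, 8, 6); Row gets 3.
- B → Player 2 plays Y (best of 0, 0, 9, 5); Row gets 8.
- C → Player 2 plays Y (best of 8, 2, 9, 8); Row gets 3.
- D → Player 2 plays Y (best of 0, 5, 7, 3); Row gets 6.
- E → Player 2 plays Z (best of 6, 3, 8, 9); Row gets 6.
Among 3, 8, 3, 6, 6, the best is 8 at B. Subgame-perfect outcome: (B, Y) with payoffs (8, 9).
Under simultaneous play:
Row's best replies: W→A; X→A; Y→B; Z→C.
Player 2's best replies: A→Y; B→Y; C→Y; D→Y; E→Z.
The unique mutual best reply is (B, Y), giving (8, 9).
Player 2 earns 9 sequentially versus 9 at the Nash outcome: unchanged.

unchanged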